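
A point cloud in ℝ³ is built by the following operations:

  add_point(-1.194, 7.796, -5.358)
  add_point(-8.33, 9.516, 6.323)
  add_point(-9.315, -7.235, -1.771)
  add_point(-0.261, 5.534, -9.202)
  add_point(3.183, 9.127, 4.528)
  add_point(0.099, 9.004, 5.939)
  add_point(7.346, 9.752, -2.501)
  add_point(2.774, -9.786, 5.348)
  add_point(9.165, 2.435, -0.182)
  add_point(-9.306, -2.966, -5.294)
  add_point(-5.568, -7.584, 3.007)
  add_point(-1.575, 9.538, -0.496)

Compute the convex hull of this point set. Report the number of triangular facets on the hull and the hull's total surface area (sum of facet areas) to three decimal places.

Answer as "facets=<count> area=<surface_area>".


facets=20 area=946.453

Hull vertices (12/12): indices [0, 1, 2, 3, 4, 5, 6, 7, 8, 9, 10, 11].

Triangle areas on the boundary:
  f1: (p7, p3, p2) → 122.9570
  f2: (p7, p3, p8) → 98.6688
  f3: (p9, p1, p2) → 46.8609
  f4: (p9, p3, p2) → 25.8560
  f5: (p9, p3, p1) → 105.5490
  f6: (p6, p3, p8) → 43.3005
  f7: (p10, p1, p2) → 53.6313
  f8: (p10, p7, p2) → 16.5003
  f9: (p10, p7, p1) → 74.2554
  f10: (p4, p7, p8) → 74.7978
  f11: (p4, p6, p8) → 31.6233
  f12: (p4, p6, p1) → 37.0399
  f13: (p11, p6, p1) → 23.6631
  f14: (p5, p7, p1) → 78.6066
  f15: (p5, p4, p1) → 5.5254
  f16: (p5, p4, p7) → 32.0423
  f17: (p0, p6, p3) → 20.6633
  f18: (p0, p11, p6) → 22.8046
  f19: (p0, p3, p1) → 14.8080
  f20: (p0, p11, p1) → 17.2993
Σ area = 946.453

Check V−E+F: 12 − 30 + 20 = 2.


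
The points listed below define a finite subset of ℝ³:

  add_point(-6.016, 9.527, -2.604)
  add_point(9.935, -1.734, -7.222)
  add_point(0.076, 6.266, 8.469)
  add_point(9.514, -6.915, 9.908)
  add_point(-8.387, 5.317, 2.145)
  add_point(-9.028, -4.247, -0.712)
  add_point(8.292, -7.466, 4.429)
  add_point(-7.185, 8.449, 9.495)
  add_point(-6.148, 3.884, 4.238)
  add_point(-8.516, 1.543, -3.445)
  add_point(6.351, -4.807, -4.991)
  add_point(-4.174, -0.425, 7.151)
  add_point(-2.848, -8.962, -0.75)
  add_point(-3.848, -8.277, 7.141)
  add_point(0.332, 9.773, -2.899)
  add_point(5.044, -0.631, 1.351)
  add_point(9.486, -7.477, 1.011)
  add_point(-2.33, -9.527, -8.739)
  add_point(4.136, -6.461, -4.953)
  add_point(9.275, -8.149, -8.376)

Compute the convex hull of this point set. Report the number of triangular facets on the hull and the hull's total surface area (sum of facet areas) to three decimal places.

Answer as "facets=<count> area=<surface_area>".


facets=26 area=1284.567

Points on the hull: [0, 1, 2, 3, 4, 5, 6, 7, 9, 12, 13, 14, 16, 17, 19] (15 of 20).

Triangle areas on the boundary:
  f1: (p3, p14, p1) → 139.3119
  f2: (p4, p7, p5) → 31.0449
  f3: (p2, p3, p14) → 92.0414
  f4: (p2, p7, p14) → 45.4276
  f5: (p2, p7, p3) → 39.7607
  f6: (p0, p14, p1) → 39.7240
  f7: (p0, p17, p1) → 137.6205
  f8: (p0, p7, p14) → 38.3931
  f9: (p0, p4, p7) → 25.6908
  f10: (p13, p17, p5) → 59.8293
  f11: (p13, p7, p5) → 81.6492
  f12: (p13, p7, p3) → 117.8051
  f13: (p19, p17, p1) → 37.3536
  f14: (p9, p17, p5) → 37.5237
  f15: (p9, p0, p17) → 42.9098
  f16: (p9, p4, p5) → 21.4089
  f17: (p9, p0, p4) → 22.2575
  f18: (p12, p13, p3) → 54.5380
  f19: (p12, p13, p17) → 2.0183
  f20: (p16, p3, p1) → 27.9412
  f21: (p16, p19, p1) → 29.8731
  f22: (p16, p19, p3) → 0.8819
  f23: (p6, p19, p3) → 10.6687
  f24: (p6, p19, p17) → 75.1291
  f25: (p6, p12, p3) → 27.5682
  f26: (p6, p12, p17) → 46.1971
Σ area = 1284.567

Euler characteristic 15−39+26 = 2 ✓


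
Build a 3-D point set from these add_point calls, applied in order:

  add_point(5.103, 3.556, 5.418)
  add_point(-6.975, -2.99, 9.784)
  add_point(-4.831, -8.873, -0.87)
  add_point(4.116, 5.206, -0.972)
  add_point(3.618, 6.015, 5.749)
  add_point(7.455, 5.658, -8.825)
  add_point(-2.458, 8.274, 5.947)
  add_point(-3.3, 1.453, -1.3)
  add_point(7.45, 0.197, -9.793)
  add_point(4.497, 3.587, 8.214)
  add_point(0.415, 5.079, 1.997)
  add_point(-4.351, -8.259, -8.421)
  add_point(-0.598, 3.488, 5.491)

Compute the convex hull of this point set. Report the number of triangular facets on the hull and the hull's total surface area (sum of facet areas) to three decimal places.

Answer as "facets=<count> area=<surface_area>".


facets=16 area=802.017

Points on the hull: [0, 1, 2, 4, 5, 6, 7, 8, 9, 11] (10 of 13).

Triangle areas on the boundary:
  f1: (p9, p6, p1) → 53.2054
  f2: (p9, p2, p1) → 82.2704
  f3: (p11, p2, p1) → 26.1589
  f4: (p4, p6, p5) → 46.9811
  f5: (p4, p9, p5) → 21.7494
  f6: (p4, p9, p6) → 10.3580
  f7: (p8, p9, p2) → 141.5061
  f8: (p8, p11, p5) → 33.6311
  f9: (p8, p11, p2) → 54.3227
  f10: (p7, p6, p1) → 57.8137
  f11: (p7, p11, p1) → 73.8128
  f12: (p7, p6, p5) → 68.3172
  f13: (p7, p11, p5) → 83.3075
  f14: (p0, p9, p5) → 3.3898
  f15: (p0, p8, p5) → 40.4375
  f16: (p0, p8, p9) → 4.7559
Σ area = 802.017

Euler characteristic 10−24+16 = 2 ✓


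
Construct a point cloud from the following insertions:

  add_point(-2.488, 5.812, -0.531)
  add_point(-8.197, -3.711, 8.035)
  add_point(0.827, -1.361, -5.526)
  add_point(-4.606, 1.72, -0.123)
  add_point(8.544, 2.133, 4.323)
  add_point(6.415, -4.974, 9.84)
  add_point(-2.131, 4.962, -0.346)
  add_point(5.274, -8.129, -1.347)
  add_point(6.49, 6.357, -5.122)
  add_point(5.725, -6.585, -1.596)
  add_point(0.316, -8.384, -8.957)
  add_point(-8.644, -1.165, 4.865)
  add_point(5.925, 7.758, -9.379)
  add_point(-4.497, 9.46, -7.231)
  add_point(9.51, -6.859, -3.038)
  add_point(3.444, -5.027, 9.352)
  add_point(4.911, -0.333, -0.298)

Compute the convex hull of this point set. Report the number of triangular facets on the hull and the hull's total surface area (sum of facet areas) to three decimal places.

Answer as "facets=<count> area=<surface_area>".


12 of the 17 inputs are extreme points: [0, 1, 4, 5, 7, 8, 10, 11, 12, 13, 14, 15].

Facet areas (half cross-product norm):
  f1: (p10, p12, p14) → 86.8716
  f2: (p13, p10, p11) → 135.1912
  f3: (p13, p10, p12) → 90.7142
  f4: (p4, p12, p14) → 84.3848
  f5: (p4, p5, p14) → 52.8485
  f6: (p1, p10, p11) → 35.1859
  f7: (p1, p4, p5) → 68.0393
  f8: (p7, p10, p14) → 21.0898
  f9: (p7, p5, p14) → 27.1851
  f10: (p7, p1, p10) → 77.1805
  f11: (p8, p13, p12) → 24.3349
  f12: (p8, p4, p12) → 2.9328
  f13: (p8, p4, p13) → 54.5604
  f14: (p0, p13, p11) → 34.5528
  f15: (p0, p4, p13) → 36.2091
  f16: (p0, p1, p11) → 15.0342
  f17: (p0, p1, p4) → 88.0958
  f18: (p15, p1, p5) → 2.4558
  f19: (p15, p7, p5) → 16.9970
  f20: (p15, p7, p1) → 66.3022
Σ area = 1020.166

Check V−E+F: 12 − 30 + 20 = 2.

facets=20 area=1020.166


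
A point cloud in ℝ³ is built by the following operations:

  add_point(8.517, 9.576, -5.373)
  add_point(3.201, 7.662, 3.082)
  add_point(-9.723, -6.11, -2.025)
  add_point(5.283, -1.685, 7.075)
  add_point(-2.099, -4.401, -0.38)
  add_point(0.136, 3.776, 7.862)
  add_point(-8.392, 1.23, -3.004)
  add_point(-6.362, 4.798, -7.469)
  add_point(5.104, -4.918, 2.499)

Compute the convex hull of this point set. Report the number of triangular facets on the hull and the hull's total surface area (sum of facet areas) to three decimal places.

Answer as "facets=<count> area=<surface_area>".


8 of the 9 inputs are extreme points: [0, 1, 2, 3, 5, 6, 7, 8].

Facet areas (half cross-product norm):
  f1: (p7, p0, p2) → 88.7797
  f2: (p8, p0, p2) → 129.9376
  f3: (p6, p7, p2) → 15.6206
  f4: (p6, p5, p2) → 51.9392
  f5: (p6, p5, p7) → 41.1343
  f6: (p1, p7, p0) → 71.9990
  f7: (p1, p5, p7) → 49.7206
  f8: (p3, p1, p5) → 25.9451
  f9: (p3, p5, p2) → 64.3080
  f10: (p3, p8, p2) → 41.3996
  f11: (p3, p8, p0) → 46.8608
  f12: (p3, p1, p0) → 48.6945
Σ area = 676.339

Check V−E+F: 8 − 18 + 12 = 2.

facets=12 area=676.339


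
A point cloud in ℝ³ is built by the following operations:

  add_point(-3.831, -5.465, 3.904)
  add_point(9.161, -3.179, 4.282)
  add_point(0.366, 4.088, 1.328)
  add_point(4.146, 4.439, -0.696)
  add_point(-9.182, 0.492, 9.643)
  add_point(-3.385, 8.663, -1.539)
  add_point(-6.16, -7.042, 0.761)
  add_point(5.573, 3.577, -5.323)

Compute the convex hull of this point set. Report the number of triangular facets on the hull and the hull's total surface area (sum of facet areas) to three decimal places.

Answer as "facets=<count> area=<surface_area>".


Extreme-point indices: [0, 1, 3, 4, 5, 6, 7] — 7 of 8 on the boundary.

Area of each hull facet:
  f1: (p6, p5, p4) → 85.9939
  f2: (p7, p6, p1) → 94.3137
  f3: (p7, p6, p5) → 85.3283
  f4: (p3, p1, p4) → 89.7012
  f5: (p3, p5, p4) → 65.1269
  f6: (p3, p7, p1) → 25.1238
  f7: (p3, p7, p5) → 20.6800
  f8: (p0, p1, p4) → 59.1945
  f9: (p0, p6, p4) → 19.3810
  f10: (p0, p6, p1) → 21.6197
Σ area = 566.463

Euler: V−E+F = 7−15+10 = 2.

facets=10 area=566.463


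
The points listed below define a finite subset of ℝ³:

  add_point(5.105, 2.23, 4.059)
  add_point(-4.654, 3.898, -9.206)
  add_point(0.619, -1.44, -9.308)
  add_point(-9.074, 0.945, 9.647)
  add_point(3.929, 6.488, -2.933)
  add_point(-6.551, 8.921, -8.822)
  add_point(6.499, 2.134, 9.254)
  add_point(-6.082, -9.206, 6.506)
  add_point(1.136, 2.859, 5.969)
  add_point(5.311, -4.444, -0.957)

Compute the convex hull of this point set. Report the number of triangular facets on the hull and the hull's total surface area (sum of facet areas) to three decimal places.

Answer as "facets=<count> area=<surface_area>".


facets=12 area=868.240

Extreme-point indices: [1, 2, 3, 4, 5, 6, 7, 9] — 8 of 10 on the boundary.

Per-facet area ½‖(b−a)×(c−a)‖:
  f1: (p7, p6, p3) → 84.3591
  f2: (p5, p6, p3) → 155.8853
  f3: (p5, p7, p3) → 111.6445
  f4: (p9, p7, p6) → 86.6373
  f5: (p9, p2, p7) → 71.4884
  f6: (p4, p5, p6) → 59.6700
  f7: (p4, p2, p5) → 60.0288
  f8: (p4, p9, p6) → 63.5554
  f9: (p4, p9, p2) → 48.7681
  f10: (p1, p5, p7) → 47.2497
  f11: (p1, p2, p7) → 70.6862
  f12: (p1, p2, p5) → 8.2670
Σ area = 868.240

Check V−E+F: 8 − 18 + 12 = 2.


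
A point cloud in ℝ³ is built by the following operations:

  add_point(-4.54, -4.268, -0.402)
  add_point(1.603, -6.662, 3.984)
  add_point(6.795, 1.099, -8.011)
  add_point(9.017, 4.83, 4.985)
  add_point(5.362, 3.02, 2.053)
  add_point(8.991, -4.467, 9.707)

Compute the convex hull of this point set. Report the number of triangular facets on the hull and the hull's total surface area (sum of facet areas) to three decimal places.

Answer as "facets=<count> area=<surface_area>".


facets=8 area=403.291

6 of the 6 inputs are extreme points: [0, 1, 2, 3, 4, 5].

Facet areas (half cross-product norm):
  f1: (p5, p3, p0) → 84.5570
  f2: (p2, p5, p3) → 70.1892
  f3: (p1, p5, p0) → 19.5153
  f4: (p1, p2, p0) → 56.8881
  f5: (p1, p2, p5) → 72.6605
  f6: (p4, p3, p0) → 13.8274
  f7: (p4, p2, p0) → 63.6843
  f8: (p4, p2, p3) → 21.9693
Σ area = 403.291

Euler characteristic 6−12+8 = 2 ✓


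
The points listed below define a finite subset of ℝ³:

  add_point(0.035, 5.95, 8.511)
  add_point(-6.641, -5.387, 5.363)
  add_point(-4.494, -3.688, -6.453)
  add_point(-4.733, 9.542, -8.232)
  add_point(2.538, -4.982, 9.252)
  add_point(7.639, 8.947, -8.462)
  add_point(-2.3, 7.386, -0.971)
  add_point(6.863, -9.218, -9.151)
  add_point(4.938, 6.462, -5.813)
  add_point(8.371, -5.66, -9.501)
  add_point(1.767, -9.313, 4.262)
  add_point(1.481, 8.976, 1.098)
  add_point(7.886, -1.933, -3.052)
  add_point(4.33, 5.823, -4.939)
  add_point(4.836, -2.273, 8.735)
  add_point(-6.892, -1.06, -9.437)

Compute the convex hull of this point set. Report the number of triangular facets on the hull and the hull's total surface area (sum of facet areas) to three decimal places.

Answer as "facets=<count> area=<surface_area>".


facets=22 area=1140.636

Hull vertices (13/16): indices [0, 1, 2, 3, 4, 5, 7, 9, 10, 11, 12, 14, 15].

Per-facet area ½‖(b−a)×(c−a)‖:
  f1: (p5, p9, p15) → 110.0908
  f2: (p5, p3, p15) → 66.6782
  f3: (p5, p11, p3) → 58.5223
  f4: (p0, p11, p3) → 33.5770
  f5: (p0, p5, p11) → 23.5106
  f6: (p12, p5, p9) → 45.2657
  f7: (p1, p10, p4) → 30.0317
  f8: (p1, p0, p4) → 55.0346
  f9: (p1, p2, p15) → 22.2288
  f10: (p1, p3, p15) → 82.8099
  f11: (p1, p0, p3) → 118.2198
  f12: (p7, p9, p15) → 30.7471
  f13: (p7, p2, p15) → 24.8017
  f14: (p7, p1, p10) → 60.6247
  f15: (p7, p1, p2) → 74.7465
  f16: (p14, p0, p5) → 89.6233
  f17: (p14, p12, p5) → 66.0707
  f18: (p14, p0, p4) → 16.1247
  f19: (p14, p10, p4) → 10.6174
  f20: (p14, p7, p10) → 59.9040
  f21: (p14, p12, p9) → 24.7739
  f22: (p14, p7, p9) → 36.6320
Σ area = 1140.636

Euler: V−E+F = 13−33+22 = 2.


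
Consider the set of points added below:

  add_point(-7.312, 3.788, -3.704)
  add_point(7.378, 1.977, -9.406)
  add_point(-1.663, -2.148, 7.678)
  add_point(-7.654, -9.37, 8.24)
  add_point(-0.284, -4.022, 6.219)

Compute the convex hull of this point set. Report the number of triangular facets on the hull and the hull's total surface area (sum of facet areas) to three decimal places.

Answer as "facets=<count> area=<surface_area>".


Hull vertices (5/5): indices [0, 1, 2, 3, 4].

Per-facet area ½‖(b−a)×(c−a)‖:
  f1: (p0, p1, p3) → 138.7882
  f2: (p2, p0, p3) → 65.4662
  f3: (p2, p0, p1) → 110.2898
  f4: (p4, p1, p3) → 61.3358
  f5: (p4, p2, p3) → 12.7146
  f6: (p4, p2, p1) → 22.7279
Σ area = 411.323

Euler: V−E+F = 5−9+6 = 2.

facets=6 area=411.323


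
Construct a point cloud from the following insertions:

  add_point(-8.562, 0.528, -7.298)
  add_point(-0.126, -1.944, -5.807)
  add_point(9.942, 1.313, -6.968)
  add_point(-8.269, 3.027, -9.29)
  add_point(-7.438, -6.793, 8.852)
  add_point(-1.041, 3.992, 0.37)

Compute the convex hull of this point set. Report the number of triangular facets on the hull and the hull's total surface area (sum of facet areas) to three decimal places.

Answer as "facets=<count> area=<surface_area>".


6 of the 6 inputs are extreme points: [0, 1, 2, 3, 4, 5].

Area of each hull facet:
  f1: (p5, p4, p2) → 87.8872
  f2: (p3, p5, p2) → 81.5092
  f3: (p3, p4, p0) → 13.5785
  f4: (p3, p5, p4) → 90.7379
  f5: (p1, p4, p0) → 74.8801
  f6: (p1, p4, p2) → 73.7343
  f7: (p1, p3, p0) → 13.9122
  f8: (p1, p3, p2) → 44.3737
Σ area = 480.613

Check V−E+F: 6 − 12 + 8 = 2.

facets=8 area=480.613


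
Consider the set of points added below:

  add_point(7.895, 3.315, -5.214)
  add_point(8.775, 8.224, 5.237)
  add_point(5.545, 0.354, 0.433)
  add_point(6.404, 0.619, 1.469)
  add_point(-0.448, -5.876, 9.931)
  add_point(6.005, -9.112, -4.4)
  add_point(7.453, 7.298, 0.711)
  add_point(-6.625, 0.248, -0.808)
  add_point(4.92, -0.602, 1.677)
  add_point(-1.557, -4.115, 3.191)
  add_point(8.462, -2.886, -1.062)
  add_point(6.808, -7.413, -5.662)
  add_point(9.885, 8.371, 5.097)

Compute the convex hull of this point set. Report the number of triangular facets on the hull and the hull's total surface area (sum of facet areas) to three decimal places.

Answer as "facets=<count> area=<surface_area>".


Hull vertices (9/13): indices [0, 1, 4, 5, 6, 7, 10, 11, 12].

Per-facet area ½‖(b−a)×(c−a)‖:
  f1: (p4, p5, p7) → 100.3728
  f2: (p1, p4, p7) → 114.0808
  f3: (p1, p4, p12) → 7.4391
  f4: (p10, p0, p12) → 43.1577
  f5: (p10, p4, p12) → 92.7472
  f6: (p10, p4, p5) → 54.0535
  f7: (p6, p0, p12) → 11.1129
  f8: (p6, p1, p12) → 2.6674
  f9: (p6, p0, p7) → 54.4274
  f10: (p6, p1, p7) → 34.4679
  f11: (p11, p10, p5) → 7.3675
  f12: (p11, p10, p0) → 24.6060
  f13: (p11, p5, p7) → 18.2407
  f14: (p11, p0, p7) → 80.2037
Σ area = 644.945

Euler characteristic 9−21+14 = 2 ✓

facets=14 area=644.945


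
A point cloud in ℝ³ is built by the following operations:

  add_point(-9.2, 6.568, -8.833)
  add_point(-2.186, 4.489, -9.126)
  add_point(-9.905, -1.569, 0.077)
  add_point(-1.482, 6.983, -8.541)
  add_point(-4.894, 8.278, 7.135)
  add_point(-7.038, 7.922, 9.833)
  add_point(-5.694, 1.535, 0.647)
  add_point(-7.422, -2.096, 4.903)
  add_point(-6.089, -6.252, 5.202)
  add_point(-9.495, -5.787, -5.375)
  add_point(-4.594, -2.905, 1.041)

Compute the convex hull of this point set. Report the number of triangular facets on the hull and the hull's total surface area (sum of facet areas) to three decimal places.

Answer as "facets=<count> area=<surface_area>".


facets=16 area=584.613

10 of the 11 inputs are extreme points: [0, 1, 2, 3, 4, 5, 7, 8, 9, 10].

Facet areas (half cross-product norm):
  f1: (p9, p8, p2) → 27.1508
  f2: (p7, p8, p2) → 11.4111
  f3: (p7, p5, p2) → 28.8624
  f4: (p7, p5, p8) → 14.2891
  f5: (p4, p5, p8) → 25.4443
  f6: (p0, p9, p2) → 41.0940
  f7: (p0, p5, p2) → 83.9754
  f8: (p0, p4, p3) → 61.3347
  f9: (p0, p4, p5) → 23.5218
  f10: (p1, p0, p3) → 9.7231
  f11: (p1, p0, p9) → 45.5994
  f12: (p10, p9, p8) → 23.2669
  f13: (p10, p1, p9) → 52.4615
  f14: (p10, p1, p3) → 15.4519
  f15: (p10, p4, p3) → 86.1864
  f16: (p10, p4, p8) → 34.8404
Σ area = 584.613

Euler: V−E+F = 10−24+16 = 2.


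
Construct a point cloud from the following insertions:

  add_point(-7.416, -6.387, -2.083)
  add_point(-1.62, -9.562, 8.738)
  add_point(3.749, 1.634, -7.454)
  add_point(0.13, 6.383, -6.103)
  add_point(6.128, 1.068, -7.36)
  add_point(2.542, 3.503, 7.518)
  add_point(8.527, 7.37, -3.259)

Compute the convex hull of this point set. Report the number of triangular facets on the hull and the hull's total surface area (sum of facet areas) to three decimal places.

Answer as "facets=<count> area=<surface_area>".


facets=10 area=600.704

Extreme-point indices: [0, 1, 2, 3, 4, 5, 6] — 7 of 7 on the boundary.

Area of each hull facet:
  f1: (p5, p1, p0) → 85.9250
  f2: (p5, p1, p6) → 77.1124
  f3: (p4, p1, p0) → 103.5592
  f4: (p4, p2, p0) → 14.5055
  f5: (p4, p1, p6) → 81.4508
  f6: (p3, p5, p0) → 102.1925
  f7: (p3, p5, p6) → 56.4211
  f8: (p3, p2, p0) → 44.9224
  f9: (p3, p4, p6) → 29.6240
  f10: (p3, p4, p2) → 4.9913
Σ area = 600.704

Check V−E+F: 7 − 15 + 10 = 2.


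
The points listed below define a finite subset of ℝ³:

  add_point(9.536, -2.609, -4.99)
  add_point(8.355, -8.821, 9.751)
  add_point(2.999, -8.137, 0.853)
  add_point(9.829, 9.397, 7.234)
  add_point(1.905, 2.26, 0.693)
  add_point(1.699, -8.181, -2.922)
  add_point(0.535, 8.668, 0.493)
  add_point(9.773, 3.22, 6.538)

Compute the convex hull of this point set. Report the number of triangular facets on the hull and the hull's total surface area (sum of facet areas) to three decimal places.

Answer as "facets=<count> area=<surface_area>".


facets=10 area=590.896

7 of the 8 inputs are extreme points: [0, 1, 2, 3, 5, 6, 7].

Per-facet area ½‖(b−a)×(c−a)‖:
  f1: (p1, p3, p6) → 106.0100
  f2: (p0, p3, p6) → 86.6785
  f3: (p5, p0, p6) → 75.3100
  f4: (p5, p0, p1) → 69.5729
  f5: (p7, p1, p3) → 14.6927
  f6: (p7, p0, p3) → 33.5814
  f7: (p7, p0, p1) → 79.2779
  f8: (p2, p1, p6) → 87.3020
  f9: (p2, p5, p6) → 33.8620
  f10: (p2, p5, p1) → 4.6086
Σ area = 590.896

Euler characteristic 7−15+10 = 2 ✓


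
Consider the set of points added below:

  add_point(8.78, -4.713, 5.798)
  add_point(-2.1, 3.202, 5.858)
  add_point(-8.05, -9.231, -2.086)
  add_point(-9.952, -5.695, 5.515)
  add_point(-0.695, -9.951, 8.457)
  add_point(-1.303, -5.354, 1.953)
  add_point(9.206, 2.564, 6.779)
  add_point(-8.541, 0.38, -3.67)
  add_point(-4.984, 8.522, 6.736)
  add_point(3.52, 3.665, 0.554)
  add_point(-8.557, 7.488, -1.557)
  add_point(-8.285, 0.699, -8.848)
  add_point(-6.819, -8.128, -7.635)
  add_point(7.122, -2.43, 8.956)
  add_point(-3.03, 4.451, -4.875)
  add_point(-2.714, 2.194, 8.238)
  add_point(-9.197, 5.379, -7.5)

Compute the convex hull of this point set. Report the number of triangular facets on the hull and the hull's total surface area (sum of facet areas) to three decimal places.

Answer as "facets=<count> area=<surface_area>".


facets=24 area=1031.226

14 of the 17 inputs are extreme points: [0, 2, 3, 4, 6, 8, 9, 10, 11, 12, 13, 14, 15, 16].

Facet areas (half cross-product norm):
  f1: (p10, p8, p3) → 65.2811
  f2: (p0, p4, p12) → 96.4689
  f3: (p13, p8, p6) → 44.8841
  f4: (p13, p0, p6) → 12.3391
  f5: (p13, p0, p4) → 22.8107
  f6: (p2, p4, p3) → 45.2892
  f7: (p2, p4, p12) → 27.5352
  f8: (p2, p11, p3) → 51.0358
  f9: (p2, p12, p11) → 25.0918
  f10: (p16, p11, p3) → 38.9070
  f11: (p16, p10, p3) → 47.1491
  f12: (p15, p13, p8) → 26.7215
  f13: (p15, p13, p4) → 55.1970
  f14: (p15, p8, p3) → 35.0950
  f15: (p15, p4, p3) → 54.7896
  f16: (p9, p8, p6) → 48.6436
  f17: (p9, p10, p8) → 51.0122
  f18: (p9, p0, p6) → 31.2678
  f19: (p9, p0, p12) → 99.0437
  f20: (p14, p16, p10) → 19.5578
  f21: (p14, p9, p10) → 28.6501
  f22: (p14, p16, p11) → 16.4523
  f23: (p14, p12, p11) → 32.6432
  f24: (p14, p9, p12) → 55.3603
Σ area = 1031.226

Euler: V−E+F = 14−36+24 = 2.


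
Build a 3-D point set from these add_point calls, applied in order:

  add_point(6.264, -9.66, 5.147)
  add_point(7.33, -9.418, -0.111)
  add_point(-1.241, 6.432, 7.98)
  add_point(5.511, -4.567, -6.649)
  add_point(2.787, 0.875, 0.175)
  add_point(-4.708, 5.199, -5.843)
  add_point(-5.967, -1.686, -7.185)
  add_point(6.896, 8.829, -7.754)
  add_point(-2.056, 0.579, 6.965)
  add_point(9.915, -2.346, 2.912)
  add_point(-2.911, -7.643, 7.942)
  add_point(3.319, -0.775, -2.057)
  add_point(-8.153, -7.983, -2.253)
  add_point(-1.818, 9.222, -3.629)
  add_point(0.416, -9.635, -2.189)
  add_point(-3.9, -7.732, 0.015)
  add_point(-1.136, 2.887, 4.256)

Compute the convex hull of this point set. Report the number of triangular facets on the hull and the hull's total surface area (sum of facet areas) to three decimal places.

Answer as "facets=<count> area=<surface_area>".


Points on the hull: [0, 1, 2, 3, 5, 6, 7, 9, 10, 12, 13, 14] (12 of 17).

Facet areas (half cross-product norm):
  f1: (p10, p2, p12) → 80.9789
  f2: (p0, p2, p9) → 63.5797
  f3: (p0, p10, p2) → 69.1461
  f4: (p6, p3, p12) → 49.0664
  f5: (p7, p3, p9) → 71.5785
  f6: (p7, p2, p9) → 112.0816
  f7: (p7, p2, p13) → 53.7567
  f8: (p7, p6, p3) → 79.1851
  f9: (p1, p3, p9) → 33.4826
  f10: (p1, p0, p9) → 21.0247
  f11: (p5, p7, p13) → 25.1568
  f12: (p5, p7, p6) → 39.7551
  f13: (p5, p6, p12) → 21.9813
  f14: (p5, p2, p12) → 100.2016
  f15: (p5, p2, p13) → 31.4072
  f16: (p14, p1, p0) → 19.3154
  f17: (p14, p10, p12) → 44.6983
  f18: (p14, p0, p10) → 42.8737
  f19: (p14, p3, p12) → 32.4927
  f20: (p14, p1, p3) → 27.3848
Σ area = 1019.147

Check V−E+F: 12 − 30 + 20 = 2.

facets=20 area=1019.147


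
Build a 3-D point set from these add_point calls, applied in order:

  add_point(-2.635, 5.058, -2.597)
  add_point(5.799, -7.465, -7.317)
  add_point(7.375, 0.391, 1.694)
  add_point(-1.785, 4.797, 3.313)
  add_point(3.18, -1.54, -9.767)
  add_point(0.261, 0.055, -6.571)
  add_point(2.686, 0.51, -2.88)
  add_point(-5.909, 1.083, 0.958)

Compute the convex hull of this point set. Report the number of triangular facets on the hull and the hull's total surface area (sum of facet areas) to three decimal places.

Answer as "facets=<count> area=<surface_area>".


facets=10 area=340.839

Points on the hull: [0, 1, 2, 3, 4, 5, 7] (7 of 8).

Per-facet area ½‖(b−a)×(c−a)‖:
  f1: (p1, p2, p7) → 79.5555
  f2: (p4, p1, p7) → 49.0899
  f3: (p4, p1, p2) → 40.4987
  f4: (p0, p4, p2) → 60.5916
  f5: (p3, p2, p7) → 29.7526
  f6: (p3, p0, p7) → 16.0276
  f7: (p3, p0, p2) → 30.7556
  f8: (p5, p4, p7) → 5.6565
  f9: (p5, p0, p7) → 21.8694
  f10: (p5, p0, p4) → 7.0415
Σ area = 340.839

Euler: V−E+F = 7−15+10 = 2.


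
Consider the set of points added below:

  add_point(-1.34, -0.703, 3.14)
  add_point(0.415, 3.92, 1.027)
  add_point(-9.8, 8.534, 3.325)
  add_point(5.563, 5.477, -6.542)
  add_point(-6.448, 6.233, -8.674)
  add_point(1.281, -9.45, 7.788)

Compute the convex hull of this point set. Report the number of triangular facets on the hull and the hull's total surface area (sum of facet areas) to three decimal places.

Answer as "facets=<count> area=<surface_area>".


facets=6 area=527.343

Extreme-point indices: [1, 2, 3, 4, 5] — 5 of 6 on the boundary.

Facet areas (half cross-product norm):
  f1: (p4, p3, p2) → 76.9855
  f2: (p4, p5, p2) → 136.1924
  f3: (p4, p5, p3) → 129.0412
  f4: (p1, p3, p2) → 42.8476
  f5: (p1, p5, p2) → 81.3323
  f6: (p1, p5, p3) → 60.9440
Σ area = 527.343

Euler characteristic 5−9+6 = 2 ✓


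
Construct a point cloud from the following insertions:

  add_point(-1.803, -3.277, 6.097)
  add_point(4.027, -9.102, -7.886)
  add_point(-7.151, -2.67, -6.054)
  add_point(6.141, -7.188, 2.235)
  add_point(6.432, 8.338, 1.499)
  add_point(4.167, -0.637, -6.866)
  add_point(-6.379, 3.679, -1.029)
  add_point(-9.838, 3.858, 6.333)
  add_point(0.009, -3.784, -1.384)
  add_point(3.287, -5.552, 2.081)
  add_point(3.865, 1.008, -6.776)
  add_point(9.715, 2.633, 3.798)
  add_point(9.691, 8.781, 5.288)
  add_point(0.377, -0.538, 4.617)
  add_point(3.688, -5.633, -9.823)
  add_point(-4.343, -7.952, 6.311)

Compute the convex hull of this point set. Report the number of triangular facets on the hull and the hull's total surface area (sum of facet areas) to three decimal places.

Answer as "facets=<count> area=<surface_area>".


Points on the hull: [0, 1, 2, 3, 4, 6, 7, 10, 11, 12, 14, 15] (12 of 16).

Triangle areas on the boundary:
  f1: (p14, p1, p11) → 33.9636
  f2: (p0, p15, p7) → 27.8799
  f3: (p3, p1, p11) → 51.4013
  f4: (p3, p15, p11) → 56.3565
  f5: (p3, p15, p1) → 58.6166
  f6: (p6, p4, p7) → 55.0128
  f7: (p12, p14, p11) → 40.5462
  f8: (p12, p4, p7) → 40.0344
  f9: (p12, p0, p7) → 89.5716
  f10: (p12, p15, p11) → 47.2358
  f11: (p12, p0, p15) → 11.5709
  f12: (p2, p14, p1) → 23.3951
  f13: (p2, p15, p1) → 86.8760
  f14: (p2, p15, p7) → 80.6242
  f15: (p2, p6, p7) → 27.9368
  f16: (p10, p12, p14) → 34.7164
  f17: (p10, p12, p4) → 18.6821
  f18: (p10, p6, p4) → 65.2312
  f19: (p10, p2, p14) → 40.7691
  f20: (p10, p2, p6) → 45.1687
Σ area = 935.589

Check V−E+F: 12 − 30 + 20 = 2.

facets=20 area=935.589


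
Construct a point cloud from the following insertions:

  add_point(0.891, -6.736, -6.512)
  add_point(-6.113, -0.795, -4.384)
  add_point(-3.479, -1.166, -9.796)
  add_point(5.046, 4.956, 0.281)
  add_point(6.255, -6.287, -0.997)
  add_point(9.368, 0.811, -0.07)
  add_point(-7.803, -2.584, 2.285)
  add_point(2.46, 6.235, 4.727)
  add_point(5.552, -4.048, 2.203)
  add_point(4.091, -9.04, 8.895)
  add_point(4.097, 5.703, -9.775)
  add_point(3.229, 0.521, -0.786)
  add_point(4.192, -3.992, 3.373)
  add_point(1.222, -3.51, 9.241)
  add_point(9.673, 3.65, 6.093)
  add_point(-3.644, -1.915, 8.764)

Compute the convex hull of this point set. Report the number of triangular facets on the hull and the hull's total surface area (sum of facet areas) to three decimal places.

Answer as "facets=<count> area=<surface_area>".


facets=20 area=854.813

12 of the 16 inputs are extreme points: [0, 1, 2, 4, 5, 6, 7, 9, 10, 13, 14, 15].

Facet areas (half cross-product norm):
  f1: (p15, p9, p6) → 38.1047
  f2: (p0, p9, p6) → 91.4024
  f3: (p0, p2, p6) → 48.2914
  f4: (p0, p4, p9) → 34.6403
  f5: (p0, p10, p2) → 39.8237
  f6: (p0, p10, p4) → 51.0124
  f7: (p5, p9, p14) → 46.9324
  f8: (p5, p4, p9) → 40.0523
  f9: (p5, p10, p14) → 33.4367
  f10: (p5, p10, p4) → 46.9128
  f11: (p13, p9, p14) → 35.2094
  f12: (p13, p15, p14) → 26.0374
  f13: (p13, p15, p9) → 11.3825
  f14: (p1, p2, p6) → 7.8609
  f15: (p1, p10, p2) → 29.5973
  f16: (p7, p10, p14) → 56.7342
  f17: (p7, p15, p14) → 41.7235
  f18: (p7, p15, p6) → 42.2595
  f19: (p7, p1, p6) → 48.1418
  f20: (p7, p1, p10) → 85.2568
Σ area = 854.813

Check V−E+F: 12 − 30 + 20 = 2.


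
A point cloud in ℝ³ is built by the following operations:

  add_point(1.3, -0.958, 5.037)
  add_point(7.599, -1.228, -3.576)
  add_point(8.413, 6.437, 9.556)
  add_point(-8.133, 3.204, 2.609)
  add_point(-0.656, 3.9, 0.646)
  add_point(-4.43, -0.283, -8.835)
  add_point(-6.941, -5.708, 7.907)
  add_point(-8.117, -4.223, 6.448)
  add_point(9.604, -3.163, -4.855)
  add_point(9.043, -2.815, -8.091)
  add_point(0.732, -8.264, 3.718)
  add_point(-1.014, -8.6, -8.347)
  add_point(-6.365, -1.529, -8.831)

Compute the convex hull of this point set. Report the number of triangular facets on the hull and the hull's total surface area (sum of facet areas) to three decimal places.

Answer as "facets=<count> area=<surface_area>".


Points on the hull: [2, 3, 4, 5, 6, 7, 8, 9, 10, 11, 12] (11 of 13).

Per-facet area ½‖(b−a)×(c−a)‖:
  f1: (p4, p5, p3) → 42.3399
  f2: (p10, p11, p8) → 69.0503
  f3: (p10, p6, p11) → 52.1860
  f4: (p7, p6, p3) → 5.5320
  f5: (p7, p6, p11) → 20.0250
  f6: (p9, p4, p5) → 71.9155
  f7: (p9, p11, p8) → 19.0335
  f8: (p9, p5, p11) → 51.8013
  f9: (p2, p10, p6) → 80.0629
  f10: (p2, p6, p3) → 94.1325
  f11: (p2, p4, p3) → 43.0476
  f12: (p2, p10, p8) → 107.7534
  f13: (p2, p9, p8) → 19.1641
  f14: (p2, p9, p4) → 95.0933
  f15: (p12, p5, p11) → 10.1902
  f16: (p12, p7, p11) → 68.8010
  f17: (p12, p5, p3) → 14.3397
  f18: (p12, p7, p3) → 52.0956
Σ area = 916.564

Euler: V−E+F = 11−27+18 = 2.

facets=18 area=916.564


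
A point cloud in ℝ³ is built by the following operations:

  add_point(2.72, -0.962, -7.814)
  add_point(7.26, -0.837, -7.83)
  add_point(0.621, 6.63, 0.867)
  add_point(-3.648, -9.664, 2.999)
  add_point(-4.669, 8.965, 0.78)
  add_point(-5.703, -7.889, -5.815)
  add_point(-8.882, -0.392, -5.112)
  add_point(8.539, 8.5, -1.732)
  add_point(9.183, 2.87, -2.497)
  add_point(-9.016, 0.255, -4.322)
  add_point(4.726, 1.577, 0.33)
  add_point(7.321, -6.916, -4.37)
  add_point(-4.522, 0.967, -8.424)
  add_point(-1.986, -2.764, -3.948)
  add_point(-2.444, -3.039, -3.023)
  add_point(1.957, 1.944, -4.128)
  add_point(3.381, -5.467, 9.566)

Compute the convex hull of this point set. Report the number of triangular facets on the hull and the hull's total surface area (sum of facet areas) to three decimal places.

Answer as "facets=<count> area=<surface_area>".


Hull vertices (11/17): indices [1, 3, 4, 5, 6, 7, 8, 9, 11, 12, 16].

Triangle areas on the boundary:
  f1: (p4, p3, p9) → 72.7633
  f2: (p16, p4, p3) → 94.4689
  f3: (p11, p16, p8) → 71.9005
  f4: (p11, p16, p3) → 67.9087
  f5: (p7, p16, p8) → 41.7644
  f6: (p7, p16, p4) → 117.3862
  f7: (p5, p11, p3) → 57.5752
  f8: (p1, p11, p8) → 23.6072
  f9: (p1, p7, p8) → 15.3126
  f10: (p1, p5, p11) → 45.9569
  f11: (p6, p3, p9) → 6.8909
  f12: (p6, p5, p3) → 37.0686
  f13: (p12, p1, p5) → 55.5092
  f14: (p12, p6, p5) → 22.8590
  f15: (p12, p1, p7) → 66.9739
  f16: (p12, p7, p4) → 80.7521
  f17: (p12, p4, p9) → 33.5786
  f18: (p12, p6, p9) → 2.6631
Σ area = 914.939

Euler characteristic 11−27+18 = 2 ✓

facets=18 area=914.939


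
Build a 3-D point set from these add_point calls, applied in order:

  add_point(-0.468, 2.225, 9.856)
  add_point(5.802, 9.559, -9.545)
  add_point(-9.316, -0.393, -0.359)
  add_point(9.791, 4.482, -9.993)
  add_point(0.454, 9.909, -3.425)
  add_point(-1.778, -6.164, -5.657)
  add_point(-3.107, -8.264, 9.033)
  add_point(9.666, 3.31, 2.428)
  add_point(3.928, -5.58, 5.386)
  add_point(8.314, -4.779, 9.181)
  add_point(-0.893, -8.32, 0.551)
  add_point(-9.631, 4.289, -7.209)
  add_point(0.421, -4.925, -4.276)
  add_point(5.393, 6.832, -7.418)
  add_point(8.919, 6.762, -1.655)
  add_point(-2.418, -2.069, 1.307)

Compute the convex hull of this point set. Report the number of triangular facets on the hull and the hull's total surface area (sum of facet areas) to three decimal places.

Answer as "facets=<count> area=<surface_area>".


Extreme-point indices: [0, 1, 2, 3, 4, 5, 6, 7, 9, 10, 11, 14] — 12 of 16 on the boundary.

Triangle areas on the boundary:
  f1: (p9, p10, p3) → 126.5734
  f2: (p5, p3, p11) → 106.4991
  f3: (p5, p10, p3) → 50.3107
  f4: (p4, p0, p11) → 93.3705
  f5: (p6, p5, p10) → 14.3281
  f6: (p6, p9, p10) → 50.9683
  f7: (p6, p9, p0) → 55.4860
  f8: (p1, p3, p11) → 50.2083
  f9: (p1, p4, p11) → 47.2720
  f10: (p2, p0, p11) → 48.4852
  f11: (p2, p6, p0) → 68.5357
  f12: (p2, p5, p11) → 45.0031
  f13: (p2, p6, p5) → 71.5916
  f14: (p14, p1, p3) → 26.4989
  f15: (p14, p4, p0) → 67.8608
  f16: (p14, p1, p4) → 32.9458
  f17: (p7, p9, p0) → 56.2904
  f18: (p7, p14, p0) → 31.3572
  f19: (p7, p9, p3) → 46.9624
  f20: (p7, p14, p3) → 19.6757
Σ area = 1110.223

Euler characteristic 12−30+20 = 2 ✓

facets=20 area=1110.223


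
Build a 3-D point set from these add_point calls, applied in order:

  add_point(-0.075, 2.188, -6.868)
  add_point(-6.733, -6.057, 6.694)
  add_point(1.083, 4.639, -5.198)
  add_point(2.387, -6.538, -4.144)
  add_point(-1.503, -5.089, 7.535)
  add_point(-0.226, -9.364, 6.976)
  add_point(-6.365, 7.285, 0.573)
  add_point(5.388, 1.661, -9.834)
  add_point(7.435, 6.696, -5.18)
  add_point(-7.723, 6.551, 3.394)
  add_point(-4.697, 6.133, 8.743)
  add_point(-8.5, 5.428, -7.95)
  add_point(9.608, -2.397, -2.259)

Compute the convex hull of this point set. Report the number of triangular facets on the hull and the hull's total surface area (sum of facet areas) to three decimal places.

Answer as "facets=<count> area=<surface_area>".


facets=18 area=917.348

Points on the hull: [1, 3, 4, 5, 6, 7, 8, 9, 10, 11, 12] (11 of 13).

Triangle areas on the boundary:
  f1: (p8, p10, p12) → 89.9596
  f2: (p3, p5, p12) → 49.9856
  f3: (p1, p3, p11) → 113.3682
  f4: (p1, p3, p5) → 42.9179
  f5: (p6, p8, p11) → 66.3868
  f6: (p6, p8, p10) → 61.8888
  f7: (p7, p8, p12) → 32.1812
  f8: (p7, p3, p12) → 38.3913
  f9: (p7, p8, p11) → 51.9214
  f10: (p7, p3, p11) → 74.8521
  f11: (p4, p1, p5) → 12.0624
  f12: (p4, p1, p10) → 31.4903
  f13: (p4, p5, p12) → 33.5989
  f14: (p4, p10, p12) → 87.8768
  f15: (p9, p1, p10) → 38.1123
  f16: (p9, p6, p10) → 8.1390
  f17: (p9, p1, p11) → 73.6955
  f18: (p9, p6, p11) → 10.5201
Σ area = 917.348

Euler characteristic 11−27+18 = 2 ✓


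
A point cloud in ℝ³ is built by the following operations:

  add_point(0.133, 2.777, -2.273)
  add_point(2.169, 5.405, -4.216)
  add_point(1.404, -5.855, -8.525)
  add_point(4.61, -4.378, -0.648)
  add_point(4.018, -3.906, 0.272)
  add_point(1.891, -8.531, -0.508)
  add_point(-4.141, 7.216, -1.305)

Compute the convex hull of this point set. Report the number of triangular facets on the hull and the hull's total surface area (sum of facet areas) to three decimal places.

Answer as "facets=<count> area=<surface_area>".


6 of the 7 inputs are extreme points: [1, 2, 3, 4, 5, 6].

Area of each hull facet:
  f1: (p2, p5, p6) → 66.6642
  f2: (p2, p5, p3) → 20.2998
  f3: (p1, p2, p6) → 41.0367
  f4: (p1, p2, p3) → 44.8940
  f5: (p4, p5, p6) → 31.7530
  f6: (p4, p5, p3) → 2.9563
  f7: (p4, p1, p6) → 36.9009
  f8: (p4, p1, p3) → 6.2184
Σ area = 250.723

Euler: V−E+F = 6−12+8 = 2.

facets=8 area=250.723


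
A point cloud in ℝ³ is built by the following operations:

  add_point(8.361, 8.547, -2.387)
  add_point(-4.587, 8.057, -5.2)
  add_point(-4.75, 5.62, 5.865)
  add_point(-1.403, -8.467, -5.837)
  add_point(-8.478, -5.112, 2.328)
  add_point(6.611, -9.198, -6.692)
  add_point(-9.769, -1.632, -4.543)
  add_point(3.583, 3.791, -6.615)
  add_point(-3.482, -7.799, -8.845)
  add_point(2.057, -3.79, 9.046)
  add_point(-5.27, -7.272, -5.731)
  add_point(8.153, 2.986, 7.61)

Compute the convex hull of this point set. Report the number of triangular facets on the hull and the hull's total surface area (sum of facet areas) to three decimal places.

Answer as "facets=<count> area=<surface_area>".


facets=20 area=1027.940

Points on the hull: [0, 1, 2, 3, 4, 5, 6, 7, 8, 9, 10, 11] (12 of 12).

Triangle areas on the boundary:
  f1: (p7, p5, p0) → 47.4232
  f2: (p4, p2, p6) → 46.2794
  f3: (p4, p2, p9) → 64.0073
  f4: (p4, p10, p6) → 27.2129
  f5: (p11, p2, p0) → 74.5596
  f6: (p11, p2, p9) → 53.9097
  f7: (p11, p5, p0) → 101.1326
  f8: (p11, p9, p5) → 79.3012
  f9: (p1, p7, p0) → 36.5484
  f10: (p1, p2, p6) → 60.3128
  f11: (p1, p2, p0) → 73.8227
  f12: (p8, p7, p5) → 65.0678
  f13: (p8, p1, p7) → 64.0820
  f14: (p8, p10, p6) → 11.0411
  f15: (p8, p1, p6) → 52.5516
  f16: (p3, p4, p10) → 16.2707
  f17: (p3, p8, p5) → 13.1561
  f18: (p3, p8, p10) → 6.2033
  f19: (p3, p9, p5) → 64.3982
  f20: (p3, p4, p9) → 70.6593
Σ area = 1027.940

Euler: V−E+F = 12−30+20 = 2.


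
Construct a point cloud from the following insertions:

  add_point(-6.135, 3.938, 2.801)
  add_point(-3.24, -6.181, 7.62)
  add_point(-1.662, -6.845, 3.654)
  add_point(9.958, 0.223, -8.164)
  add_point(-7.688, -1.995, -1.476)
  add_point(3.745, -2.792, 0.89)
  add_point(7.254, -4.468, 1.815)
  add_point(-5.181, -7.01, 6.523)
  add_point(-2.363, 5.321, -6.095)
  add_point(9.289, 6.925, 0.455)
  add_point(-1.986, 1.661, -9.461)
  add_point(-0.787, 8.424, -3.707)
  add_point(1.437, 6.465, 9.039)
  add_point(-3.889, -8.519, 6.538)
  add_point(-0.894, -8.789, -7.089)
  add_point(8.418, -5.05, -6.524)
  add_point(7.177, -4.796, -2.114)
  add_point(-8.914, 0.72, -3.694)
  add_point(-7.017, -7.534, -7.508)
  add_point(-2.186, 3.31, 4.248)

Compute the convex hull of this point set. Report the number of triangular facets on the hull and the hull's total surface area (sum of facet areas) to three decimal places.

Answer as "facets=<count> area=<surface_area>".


facets=26 area=1045.932

15 of the 20 inputs are extreme points: [0, 1, 3, 6, 7, 8, 9, 10, 11, 12, 13, 14, 15, 17, 18].

Per-facet area ½‖(b−a)×(c−a)‖:
  f1: (p10, p14, p3) → 63.2781
  f2: (p18, p10, p17) → 39.8040
  f3: (p18, p10, p14) → 32.0954
  f4: (p18, p7, p17) → 59.8843
  f5: (p18, p13, p14) → 43.2253
  f6: (p18, p7, p13) → 14.0369
  f7: (p0, p7, p17) → 44.8390
  f8: (p0, p7, p12) → 58.7559
  f9: (p11, p10, p3) → 53.8724
  f10: (p11, p0, p12) → 48.0146
  f11: (p11, p0, p17) → 36.4709
  f12: (p1, p7, p12) → 12.1864
  f13: (p1, p7, p13) → 2.2754
  f14: (p1, p6, p12) → 75.9411
  f15: (p1, p6, p13) → 15.9316
  f16: (p15, p14, p3) → 23.5706
  f17: (p15, p6, p3) → 23.3846
  f18: (p15, p13, p14) → 69.4678
  f19: (p15, p6, p13) → 47.7044
  f20: (p9, p11, p3) → 59.4242
  f21: (p9, p11, p12) → 60.3969
  f22: (p9, p6, p3) → 55.3268
  f23: (p9, p6, p12) → 65.8114
  f24: (p8, p10, p17) → 20.6001
  f25: (p8, p11, p17) → 14.9028
  f26: (p8, p11, p10) → 4.7314
Σ area = 1045.932

Euler: V−E+F = 15−39+26 = 2.


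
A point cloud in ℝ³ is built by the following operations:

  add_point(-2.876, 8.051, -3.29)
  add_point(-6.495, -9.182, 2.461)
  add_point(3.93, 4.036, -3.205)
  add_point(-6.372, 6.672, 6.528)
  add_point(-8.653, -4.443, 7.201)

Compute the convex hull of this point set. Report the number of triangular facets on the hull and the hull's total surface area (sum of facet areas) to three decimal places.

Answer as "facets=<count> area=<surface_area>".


facets=6 area=373.127

Points on the hull: [0, 1, 2, 3, 4] (5 of 5).

Area of each hull facet:
  f1: (p1, p2, p4) → 62.1828
  f2: (p1, p0, p4) → 60.9156
  f3: (p1, p0, p2) → 69.6417
  f4: (p3, p2, p4) → 81.9275
  f5: (p3, p0, p4) → 57.8448
  f6: (p3, p0, p2) → 40.6144
Σ area = 373.127

Check V−E+F: 5 − 9 + 6 = 2.


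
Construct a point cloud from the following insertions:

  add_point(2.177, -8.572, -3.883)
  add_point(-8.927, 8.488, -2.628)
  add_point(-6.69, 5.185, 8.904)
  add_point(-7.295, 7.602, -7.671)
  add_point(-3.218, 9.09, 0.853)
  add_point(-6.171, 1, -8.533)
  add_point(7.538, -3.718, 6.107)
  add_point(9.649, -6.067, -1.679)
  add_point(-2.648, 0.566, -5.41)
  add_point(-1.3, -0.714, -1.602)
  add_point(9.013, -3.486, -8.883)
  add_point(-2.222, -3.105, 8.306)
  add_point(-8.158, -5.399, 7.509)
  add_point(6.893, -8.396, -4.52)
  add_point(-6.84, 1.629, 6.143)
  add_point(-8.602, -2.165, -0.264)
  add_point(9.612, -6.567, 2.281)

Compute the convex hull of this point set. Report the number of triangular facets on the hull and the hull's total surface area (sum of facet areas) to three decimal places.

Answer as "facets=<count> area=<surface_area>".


facets=24 area=1025.586

Extreme-point indices: [0, 1, 2, 3, 4, 5, 6, 7, 10, 11, 12, 13, 15, 16] — 14 of 17 on the boundary.

Area of each hull facet:
  f1: (p12, p2, p1) → 65.2834
  f2: (p5, p10, p0) → 66.3949
  f3: (p13, p10, p7) → 15.6597
  f4: (p13, p10, p0) → 14.9518
  f5: (p4, p2, p1) → 32.0855
  f6: (p11, p12, p2) → 30.0556
  f7: (p3, p5, p10) → 48.0289
  f8: (p3, p4, p1) → 17.4984
  f9: (p3, p4, p10) → 92.3897
  f10: (p15, p12, p0) → 54.9992
  f11: (p15, p5, p0) → 57.1717
  f12: (p15, p12, p1) → 37.6325
  f13: (p15, p3, p1) → 29.3179
  f14: (p15, p3, p5) → 30.5035
  f15: (p6, p4, p10) → 127.8737
  f16: (p6, p4, p2) → 79.5161
  f17: (p6, p11, p2) → 40.1428
  f18: (p6, p11, p12) → 16.8241
  f19: (p16, p10, p7) → 3.5964
  f20: (p16, p6, p10) → 25.3470
  f21: (p16, p13, p7) → 7.6871
  f22: (p16, p6, p12) → 37.7423
  f23: (p16, p12, p0) → 77.4569
  f24: (p16, p13, p0) → 17.4267
Σ area = 1025.586

Euler: V−E+F = 14−36+24 = 2.
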